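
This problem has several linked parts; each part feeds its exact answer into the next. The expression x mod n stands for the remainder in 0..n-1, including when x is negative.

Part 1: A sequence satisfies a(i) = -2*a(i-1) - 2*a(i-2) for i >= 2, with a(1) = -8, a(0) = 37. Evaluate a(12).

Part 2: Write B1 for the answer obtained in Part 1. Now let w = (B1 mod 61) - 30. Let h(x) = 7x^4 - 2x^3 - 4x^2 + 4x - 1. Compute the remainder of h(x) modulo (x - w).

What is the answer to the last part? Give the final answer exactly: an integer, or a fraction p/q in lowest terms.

924444

Part 1: a(2) = -2*(-8) - 2*(37) = -58; iterating: a(2)=-58, a(3)=132, a(4)=-148, a(5)=32, a(6)=232, a(7)=-528, a(8)=592, a(9)=-128, a(10)=-928, a(11)=2112, a(12)=-2368; answer -2368
Part 2: B1 = -2368; w = -19; remainder = value at the root: 7*(-19)^4 - 2*(-19)^3 - 4*(-19)^2 + 4*(-19)^1 - 1 = (912247) + (13718) + (-1444) + (-76) + (-1) = 924444; answer 924444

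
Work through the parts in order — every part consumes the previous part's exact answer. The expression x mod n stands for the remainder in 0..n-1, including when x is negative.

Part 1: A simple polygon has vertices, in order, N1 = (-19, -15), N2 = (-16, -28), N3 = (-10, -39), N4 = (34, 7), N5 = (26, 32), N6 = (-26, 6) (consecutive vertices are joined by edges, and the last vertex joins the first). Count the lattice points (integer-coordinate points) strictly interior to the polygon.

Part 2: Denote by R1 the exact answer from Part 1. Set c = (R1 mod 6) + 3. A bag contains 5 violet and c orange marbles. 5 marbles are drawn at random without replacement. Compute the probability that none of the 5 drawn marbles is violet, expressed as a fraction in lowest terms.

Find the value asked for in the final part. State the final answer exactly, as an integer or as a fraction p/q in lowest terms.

1/77

Part 1: cross terms: (-19*-28 - -16*-15)=292, (-16*-39 - -10*-28)=344, (-10*7 - 34*-39)=1256, (34*32 - 26*7)=906, (26*6 - -26*32)=988, (-26*-15 - -19*6)=504; twice the area = |4290| = 4290; area = 2145; boundary points = 1 + 1 + 2 + 1 + 26 + 7 = 38; strictly interior points = area - boundary/2 + 1 = 2127; answer 2127
Part 2: R1 = 2127; c = 6; total draws C(11,5) = 462; favorable C(6,5) = 6; P = 1/77; answer 1/77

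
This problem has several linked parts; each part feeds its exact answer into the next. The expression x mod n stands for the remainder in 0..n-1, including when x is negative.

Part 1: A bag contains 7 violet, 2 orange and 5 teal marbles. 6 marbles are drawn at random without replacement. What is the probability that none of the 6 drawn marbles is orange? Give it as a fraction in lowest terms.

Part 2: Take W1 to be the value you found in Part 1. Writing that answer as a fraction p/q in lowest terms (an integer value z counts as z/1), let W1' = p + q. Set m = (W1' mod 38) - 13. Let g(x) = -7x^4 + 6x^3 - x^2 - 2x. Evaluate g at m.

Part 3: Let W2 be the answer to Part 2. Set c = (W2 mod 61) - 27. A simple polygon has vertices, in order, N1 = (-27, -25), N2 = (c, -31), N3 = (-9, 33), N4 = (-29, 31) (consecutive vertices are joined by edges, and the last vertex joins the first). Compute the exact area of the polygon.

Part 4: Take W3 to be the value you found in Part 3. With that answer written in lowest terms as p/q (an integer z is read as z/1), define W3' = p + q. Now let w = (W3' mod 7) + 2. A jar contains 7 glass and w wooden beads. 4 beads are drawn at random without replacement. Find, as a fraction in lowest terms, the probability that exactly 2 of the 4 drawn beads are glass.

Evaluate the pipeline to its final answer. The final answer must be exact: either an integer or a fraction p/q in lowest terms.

63/143

Part 1: total draws C(14,6) = 3003; favorable C(12,6) = 924; P = 4/13; answer 4/13
Part 2: W1 = 4/13; threaded value p + q = 17; m = 4; -7*(4)^4 + 6*(4)^3 - 1*(4)^2 - 2*(4)^1 = (-1792) + (384) + (-16) + (-8) = -1432; answer -1432
Part 3: W2 = -1432; c = 5; cross terms: (-27*-31 - 5*-25)=962, (5*33 - -9*-31)=-114, (-9*31 - -29*33)=678, (-29*-25 - -27*31)=1562; twice the area = |3088| = 3088; area = 1544; answer 1544
Part 4: W3 = 1544; threaded value p + q = 1545; w = 7; total draws C(14,4) = 1001; favorable C(7,2)*C(7,2) = 441; P = 63/143; answer 63/143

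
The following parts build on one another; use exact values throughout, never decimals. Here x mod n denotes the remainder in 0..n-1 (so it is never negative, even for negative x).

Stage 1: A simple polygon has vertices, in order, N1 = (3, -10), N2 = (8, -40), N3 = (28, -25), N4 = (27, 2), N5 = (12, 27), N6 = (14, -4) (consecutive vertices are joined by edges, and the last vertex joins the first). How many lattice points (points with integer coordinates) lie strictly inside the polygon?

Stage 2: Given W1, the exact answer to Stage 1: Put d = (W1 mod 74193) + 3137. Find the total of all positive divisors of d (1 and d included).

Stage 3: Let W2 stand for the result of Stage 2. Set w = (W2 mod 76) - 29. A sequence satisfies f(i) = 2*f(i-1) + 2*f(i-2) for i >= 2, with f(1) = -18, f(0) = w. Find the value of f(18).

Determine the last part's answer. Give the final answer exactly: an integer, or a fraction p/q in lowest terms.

-571219456

Stage 1: cross terms: (3*-40 - 8*-10)=-40, (8*-25 - 28*-40)=920, (28*2 - 27*-25)=731, (27*27 - 12*2)=705, (12*-4 - 14*27)=-426, (14*-10 - 3*-4)=-128; twice the area = |1762| = 1762; area = 881; boundary points = 5 + 5 + 1 + 5 + 1 + 1 = 18; strictly interior points = area - boundary/2 + 1 = 873; answer 873
Stage 2: W1 = 873; d = 4010; 4010 = 2 * 5 * 401; sigma = (1 + 2) * (1 + 5) * (1 + 401) = 3 * 6 * 402 = 7236; answer 7236
Stage 3: W2 = 7236; w = -13; f(2) = 2*(-18) + 2*(-13) = -62; iterating: f(2)=-62, f(3)=-160, f(4)=-444, f(5)=-1208, f(6)=-3304, f(7)=-9024, f(8)=-24656, f(9)=-67360, f(10)=-184032, f(11)=-502784, f(12)=-1373632, f(13)=-3752832, f(14)=-10252928, f(15)=-28011520, f(16)=-76528896, f(17)=-209080832, f(18)=-571219456; answer -571219456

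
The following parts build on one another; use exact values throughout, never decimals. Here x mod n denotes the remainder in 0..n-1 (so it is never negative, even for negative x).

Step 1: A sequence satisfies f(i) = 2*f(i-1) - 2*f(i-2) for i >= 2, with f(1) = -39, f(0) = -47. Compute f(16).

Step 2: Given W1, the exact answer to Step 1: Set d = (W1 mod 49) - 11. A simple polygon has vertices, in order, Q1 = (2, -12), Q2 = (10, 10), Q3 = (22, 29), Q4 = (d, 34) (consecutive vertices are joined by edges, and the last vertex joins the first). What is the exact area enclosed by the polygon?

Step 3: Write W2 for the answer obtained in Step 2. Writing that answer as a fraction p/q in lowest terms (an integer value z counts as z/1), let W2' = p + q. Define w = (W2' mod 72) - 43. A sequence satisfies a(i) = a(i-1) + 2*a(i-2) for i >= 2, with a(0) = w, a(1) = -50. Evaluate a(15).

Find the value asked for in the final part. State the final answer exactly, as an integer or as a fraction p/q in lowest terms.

-917498

Step 1: f(2) = 2*(-39) - 2*(-47) = 16; iterating: f(2)=16, f(3)=110, f(4)=188, f(5)=156, f(6)=-64, f(7)=-440, f(8)=-752, f(9)=-624, f(10)=256, f(11)=1760, f(12)=3008, f(13)=2496, f(14)=-1024, f(15)=-7040, f(16)=-12032; answer -12032
Step 2: W1 = -12032; d = 11; cross terms: (2*10 - 10*-12)=140, (10*29 - 22*10)=70, (22*34 - 11*29)=429, (11*-12 - 2*34)=-200; twice the area = |439| = 439; area = 439/2; answer 439/2
Step 3: W2 = 439/2; threaded value p + q = 441; w = -34; a(2) = 1*(-50) + 2*(-34) = -118; iterating: a(2)=-118, a(3)=-218, a(4)=-454, a(5)=-890, a(6)=-1798, a(7)=-3578, a(8)=-7174, a(9)=-14330, a(10)=-28678, a(11)=-57338, a(12)=-114694, a(13)=-229370, a(14)=-458758, a(15)=-917498; answer -917498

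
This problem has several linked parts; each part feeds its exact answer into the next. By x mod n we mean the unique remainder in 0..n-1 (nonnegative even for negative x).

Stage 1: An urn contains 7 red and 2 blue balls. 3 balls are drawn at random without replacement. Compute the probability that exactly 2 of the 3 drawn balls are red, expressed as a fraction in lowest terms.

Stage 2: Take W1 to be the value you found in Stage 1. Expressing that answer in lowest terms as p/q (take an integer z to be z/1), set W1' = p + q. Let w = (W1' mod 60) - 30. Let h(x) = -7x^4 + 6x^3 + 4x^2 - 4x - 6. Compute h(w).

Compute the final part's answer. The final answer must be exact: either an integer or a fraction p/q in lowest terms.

Stage 1: total draws C(9,3) = 84; favorable C(7,2)*C(2,1) = 42; P = 1/2; answer 1/2
Stage 2: W1 = 1/2; threaded value p + q = 3; w = -27; -7*(-27)^4 + 6*(-27)^3 + 4*(-27)^2 - 4*(-27)^1 - 6 = (-3720087) + (-118098) + (2916) + (108) + (-6) = -3835167; answer -3835167

-3835167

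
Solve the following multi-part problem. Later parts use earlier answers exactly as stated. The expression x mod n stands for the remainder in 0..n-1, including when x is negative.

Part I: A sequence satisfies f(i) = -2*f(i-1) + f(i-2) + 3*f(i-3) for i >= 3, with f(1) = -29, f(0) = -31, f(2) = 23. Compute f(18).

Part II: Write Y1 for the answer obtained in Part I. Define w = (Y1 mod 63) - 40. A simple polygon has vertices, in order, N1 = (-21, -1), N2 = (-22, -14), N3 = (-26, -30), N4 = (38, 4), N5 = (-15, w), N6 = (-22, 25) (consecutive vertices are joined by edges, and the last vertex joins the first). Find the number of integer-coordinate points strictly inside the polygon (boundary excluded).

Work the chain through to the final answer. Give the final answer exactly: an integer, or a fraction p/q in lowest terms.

1574

Part I: f(3) = -2*(23) + 1*(-29) + 3*(-31) = -168; iterating: f(3)=-168, f(4)=272, f(5)=-643, f(6)=1054, f(7)=-1935, f(8)=2995, f(9)=-4763, f(10)=6716, f(11)=-9210, f(12)=10847, f(13)=-10756, f(14)=4729, f(15)=12327, f(16)=-52193, f(17)=130900, f(18)=-277012; answer -277012
Part II: Y1 = -277012; w = 22; cross terms: (-21*-14 - -22*-1)=272, (-22*-30 - -26*-14)=296, (-26*4 - 38*-30)=1036, (38*22 - -15*4)=896, (-15*25 - -22*22)=109, (-22*-1 - -21*25)=547; twice the area = |3156| = 3156; area = 1578; boundary points = 1 + 4 + 2 + 1 + 1 + 1 = 10; strictly interior points = area - boundary/2 + 1 = 1574; answer 1574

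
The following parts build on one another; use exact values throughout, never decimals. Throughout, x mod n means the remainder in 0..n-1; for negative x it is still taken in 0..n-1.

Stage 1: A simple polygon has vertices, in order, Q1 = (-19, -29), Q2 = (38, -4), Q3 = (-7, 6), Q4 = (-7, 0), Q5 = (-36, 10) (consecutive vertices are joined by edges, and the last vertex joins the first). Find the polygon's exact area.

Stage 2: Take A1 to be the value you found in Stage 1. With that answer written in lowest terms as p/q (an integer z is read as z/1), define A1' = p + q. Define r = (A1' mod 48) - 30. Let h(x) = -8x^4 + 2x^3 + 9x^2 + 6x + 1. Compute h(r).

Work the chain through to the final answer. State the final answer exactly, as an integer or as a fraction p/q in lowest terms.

Stage 1: cross terms: (-19*-4 - 38*-29)=1178, (38*6 - -7*-4)=200, (-7*0 - -7*6)=42, (-7*10 - -36*0)=-70, (-36*-29 - -19*10)=1234; twice the area = |2584| = 2584; area = 1292; answer 1292
Stage 2: A1 = 1292; threaded value p + q = 1293; r = 15; -8*(15)^4 + 2*(15)^3 + 9*(15)^2 + 6*(15)^1 + 1 = (-405000) + (6750) + (2025) + (90) + (1) = -396134; answer -396134

-396134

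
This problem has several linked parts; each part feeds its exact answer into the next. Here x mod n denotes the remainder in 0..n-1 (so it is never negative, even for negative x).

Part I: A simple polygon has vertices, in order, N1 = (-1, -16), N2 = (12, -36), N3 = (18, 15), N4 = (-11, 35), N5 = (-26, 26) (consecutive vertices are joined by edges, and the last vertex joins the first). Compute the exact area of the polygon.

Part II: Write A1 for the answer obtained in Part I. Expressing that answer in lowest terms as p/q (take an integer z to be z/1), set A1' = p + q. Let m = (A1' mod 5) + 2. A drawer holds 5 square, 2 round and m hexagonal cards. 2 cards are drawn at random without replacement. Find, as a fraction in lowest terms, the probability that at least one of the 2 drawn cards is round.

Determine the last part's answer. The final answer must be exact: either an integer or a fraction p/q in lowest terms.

23/78

Part I: cross terms: (-1*-36 - 12*-16)=228, (12*15 - 18*-36)=828, (18*35 - -11*15)=795, (-11*26 - -26*35)=624, (-26*-16 - -1*26)=442; twice the area = |2917| = 2917; area = 2917/2; answer 2917/2
Part II: A1 = 2917/2; threaded value p + q = 2919; m = 6; total draws C(13,2) = 78; complement C(11,2) = 55; favorable 78 - 55 = 23; P = 23/78; answer 23/78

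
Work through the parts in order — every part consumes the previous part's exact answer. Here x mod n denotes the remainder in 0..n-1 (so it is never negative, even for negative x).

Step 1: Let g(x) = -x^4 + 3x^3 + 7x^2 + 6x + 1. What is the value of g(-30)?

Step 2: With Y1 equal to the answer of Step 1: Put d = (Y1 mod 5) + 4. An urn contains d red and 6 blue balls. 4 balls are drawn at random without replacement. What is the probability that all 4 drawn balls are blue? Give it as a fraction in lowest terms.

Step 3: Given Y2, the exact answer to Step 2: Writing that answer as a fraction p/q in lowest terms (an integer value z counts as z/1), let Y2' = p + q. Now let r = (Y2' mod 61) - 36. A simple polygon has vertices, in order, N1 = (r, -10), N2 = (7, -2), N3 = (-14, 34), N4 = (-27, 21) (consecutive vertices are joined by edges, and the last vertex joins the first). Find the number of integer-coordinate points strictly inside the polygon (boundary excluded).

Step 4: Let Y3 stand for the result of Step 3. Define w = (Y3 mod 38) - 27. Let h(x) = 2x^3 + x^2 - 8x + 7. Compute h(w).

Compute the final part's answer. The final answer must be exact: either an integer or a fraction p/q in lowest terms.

Step 1: -1*(-30)^4 + 3*(-30)^3 + 7*(-30)^2 + 6*(-30)^1 + 1 = (-810000) + (-81000) + (6300) + (-180) + (1) = -884879; answer -884879
Step 2: Y1 = -884879; d = 5; total draws C(11,4) = 330; favorable C(6,4) = 15; P = 1/22; answer 1/22
Step 3: Y2 = 1/22; threaded value p + q = 23; r = -13; cross terms: (-13*-2 - 7*-10)=96, (7*34 - -14*-2)=210, (-14*21 - -27*34)=624, (-27*-10 - -13*21)=543; twice the area = |1473| = 1473; area = 1473/2; boundary points = 4 + 3 + 13 + 1 = 21; strictly interior points = area - boundary/2 + 1 = 727; answer 727
Step 4: Y3 = 727; w = -22; 2*(-22)^3 + 1*(-22)^2 - 8*(-22)^1 + 7 = (-21296) + (484) + (176) + (7) = -20629; answer -20629

-20629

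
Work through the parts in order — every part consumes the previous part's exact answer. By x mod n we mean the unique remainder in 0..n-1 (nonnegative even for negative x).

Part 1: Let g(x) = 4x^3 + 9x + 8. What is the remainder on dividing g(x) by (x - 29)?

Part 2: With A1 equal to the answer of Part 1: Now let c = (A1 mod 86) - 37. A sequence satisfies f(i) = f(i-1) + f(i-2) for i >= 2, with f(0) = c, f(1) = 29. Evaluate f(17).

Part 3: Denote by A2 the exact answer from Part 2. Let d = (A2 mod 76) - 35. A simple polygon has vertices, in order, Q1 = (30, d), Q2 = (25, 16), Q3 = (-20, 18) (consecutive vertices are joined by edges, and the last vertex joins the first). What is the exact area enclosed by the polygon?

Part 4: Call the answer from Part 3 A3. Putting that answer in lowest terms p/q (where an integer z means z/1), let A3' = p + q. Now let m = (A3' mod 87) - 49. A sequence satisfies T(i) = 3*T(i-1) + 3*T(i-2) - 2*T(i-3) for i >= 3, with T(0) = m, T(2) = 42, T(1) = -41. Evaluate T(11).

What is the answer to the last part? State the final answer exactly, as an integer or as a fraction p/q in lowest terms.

3378192

Part 1: remainder = value at the root: 4*(29)^3 + 9*(29)^1 + 8 = (97556) + (261) + (8) = 97825; answer 97825
Part 2: A1 = 97825; c = 6; f(2) = 1*(29) + 1*(6) = 35; iterating: f(2)=35, f(3)=64, f(4)=99, f(5)=163, f(6)=262, f(7)=425, f(8)=687, f(9)=1112, f(10)=1799, f(11)=2911, f(12)=4710, f(13)=7621, f(14)=12331, f(15)=19952, f(16)=32283, f(17)=52235; answer 52235
Part 3: A2 = 52235; d = -12; cross terms: (30*16 - 25*-12)=780, (25*18 - -20*16)=770, (-20*-12 - 30*18)=-300; twice the area = |1250| = 1250; area = 625; answer 625
Part 4: A3 = 625; threaded value p + q = 626; m = -32; T(3) = 3*(42) + 3*(-41) - 2*(-32) = 67; iterating: T(3)=67, T(4)=409, T(5)=1344, T(6)=5125, T(7)=18589, T(8)=68454, T(9)=250879, T(10)=920821, T(11)=3378192; answer 3378192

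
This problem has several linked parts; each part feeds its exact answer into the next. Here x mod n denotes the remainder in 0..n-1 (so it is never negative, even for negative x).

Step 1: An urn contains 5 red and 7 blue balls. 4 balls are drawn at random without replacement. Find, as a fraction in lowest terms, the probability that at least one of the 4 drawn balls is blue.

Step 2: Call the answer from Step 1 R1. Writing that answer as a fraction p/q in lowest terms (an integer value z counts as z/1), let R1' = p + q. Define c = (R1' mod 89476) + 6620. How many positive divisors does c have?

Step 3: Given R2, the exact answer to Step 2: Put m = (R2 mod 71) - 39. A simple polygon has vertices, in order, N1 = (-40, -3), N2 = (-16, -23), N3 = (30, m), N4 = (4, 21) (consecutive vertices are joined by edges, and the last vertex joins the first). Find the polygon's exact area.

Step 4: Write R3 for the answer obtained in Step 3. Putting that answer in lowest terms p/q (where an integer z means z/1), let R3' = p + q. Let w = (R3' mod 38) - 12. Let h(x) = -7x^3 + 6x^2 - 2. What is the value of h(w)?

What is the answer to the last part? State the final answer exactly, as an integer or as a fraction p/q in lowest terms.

-105627

Step 1: total draws C(12,4) = 495; complement C(5,4) = 5; favorable 495 - 5 = 490; P = 98/99; answer 98/99
Step 2: R1 = 98/99; threaded value p + q = 197; c = 6817; 6817 = 17 * 401; number of divisors = (1+1) * (1+1) = 4; answer 4
Step 3: R2 = 4; m = -35; cross terms: (-40*-23 - -16*-3)=872, (-16*-35 - 30*-23)=1250, (30*21 - 4*-35)=770, (4*-3 - -40*21)=828; twice the area = |3720| = 3720; area = 1860; answer 1860
Step 4: R3 = 1860; threaded value p + q = 1861; w = 25; -7*(25)^3 + 6*(25)^2 - 2 = (-109375) + (3750) + (-2) = -105627; answer -105627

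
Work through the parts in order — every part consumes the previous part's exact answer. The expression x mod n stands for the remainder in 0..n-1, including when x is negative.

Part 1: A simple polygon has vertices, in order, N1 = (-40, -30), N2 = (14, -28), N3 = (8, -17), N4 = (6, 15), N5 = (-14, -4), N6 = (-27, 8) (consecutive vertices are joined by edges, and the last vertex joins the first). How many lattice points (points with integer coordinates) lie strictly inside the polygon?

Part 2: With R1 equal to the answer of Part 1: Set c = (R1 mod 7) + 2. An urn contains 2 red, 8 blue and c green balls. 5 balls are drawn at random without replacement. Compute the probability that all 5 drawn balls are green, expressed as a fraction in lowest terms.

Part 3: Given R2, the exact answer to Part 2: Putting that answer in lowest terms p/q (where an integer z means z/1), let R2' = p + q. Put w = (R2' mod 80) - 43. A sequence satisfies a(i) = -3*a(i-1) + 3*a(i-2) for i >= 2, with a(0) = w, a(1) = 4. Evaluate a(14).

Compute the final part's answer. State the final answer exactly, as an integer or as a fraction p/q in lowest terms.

-898682040

Part 1: cross terms: (-40*-28 - 14*-30)=1540, (14*-17 - 8*-28)=-14, (8*15 - 6*-17)=222, (6*-4 - -14*15)=186, (-14*8 - -27*-4)=-220, (-27*-30 - -40*8)=1130; twice the area = |2844| = 2844; area = 1422; boundary points = 2 + 1 + 2 + 1 + 1 + 1 = 8; strictly interior points = area - boundary/2 + 1 = 1419; answer 1419
Part 2: R1 = 1419; c = 7; total draws C(17,5) = 6188; favorable C(7,5) = 21; P = 3/884; answer 3/884
Part 3: R2 = 3/884; threaded value p + q = 887; w = -36; a(2) = -3*(4) + 3*(-36) = -120; iterating: a(2)=-120, a(3)=372, a(4)=-1476, a(5)=5544, a(6)=-21060, a(7)=79812, a(8)=-302616, a(9)=1147284, a(10)=-4349700, a(11)=16490952, a(12)=-62521956, a(13)=237038724, a(14)=-898682040; answer -898682040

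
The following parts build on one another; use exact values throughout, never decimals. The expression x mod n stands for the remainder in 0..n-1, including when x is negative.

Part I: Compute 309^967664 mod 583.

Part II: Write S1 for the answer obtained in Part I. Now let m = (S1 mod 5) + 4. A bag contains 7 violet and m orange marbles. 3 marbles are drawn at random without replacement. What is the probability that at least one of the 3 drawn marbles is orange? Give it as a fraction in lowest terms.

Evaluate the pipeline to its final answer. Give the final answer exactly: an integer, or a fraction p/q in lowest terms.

251/286

Part I: squarings mod 583: 309^1=309, 309^2=452, 309^4=254, 309^8=386, 309^16=331, 309^32=540, 309^64=100, 309^128=89, 309^256=342, 309^512=364, 309^1024=155, 309^2048=122, 309^4096=309, 309^8192=452, 309^16384=254, 309^32768=386, 309^65536=331, 309^131072=540, 309^262144=100, 309^524288=89; 309^967664 = 309^16 * 309^32 * 309^64 * 309^128 * 309^256 * 309^512 * 309^16384 * 309^32768 * 309^131072 * 309^262144 * 309^524288 = 342 (mod 583); answer 342
Part II: S1 = 342; m = 6; total draws C(13,3) = 286; complement C(7,3) = 35; favorable 286 - 35 = 251; P = 251/286; answer 251/286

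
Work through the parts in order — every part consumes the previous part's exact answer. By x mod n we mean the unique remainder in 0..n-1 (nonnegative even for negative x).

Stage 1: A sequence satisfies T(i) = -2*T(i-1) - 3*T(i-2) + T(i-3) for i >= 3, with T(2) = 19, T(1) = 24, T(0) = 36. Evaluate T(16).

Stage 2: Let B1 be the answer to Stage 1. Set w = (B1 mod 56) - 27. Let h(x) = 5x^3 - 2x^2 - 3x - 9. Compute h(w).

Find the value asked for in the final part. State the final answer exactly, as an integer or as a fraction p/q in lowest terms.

108099

Stage 1: T(3) = -2*(19) - 3*(24) + 1*(36) = -74; iterating: T(3)=-74, T(4)=115, T(5)=11, T(6)=-441, T(7)=964, T(8)=-594, T(9)=-2145, T(10)=7036, T(11)=-8231, T(12)=-6791, T(13)=45311, T(14)=-78480, T(15)=14236, T(16)=252279; answer 252279
Stage 2: B1 = 252279; w = 28; 5*(28)^3 - 2*(28)^2 - 3*(28)^1 - 9 = (109760) + (-1568) + (-84) + (-9) = 108099; answer 108099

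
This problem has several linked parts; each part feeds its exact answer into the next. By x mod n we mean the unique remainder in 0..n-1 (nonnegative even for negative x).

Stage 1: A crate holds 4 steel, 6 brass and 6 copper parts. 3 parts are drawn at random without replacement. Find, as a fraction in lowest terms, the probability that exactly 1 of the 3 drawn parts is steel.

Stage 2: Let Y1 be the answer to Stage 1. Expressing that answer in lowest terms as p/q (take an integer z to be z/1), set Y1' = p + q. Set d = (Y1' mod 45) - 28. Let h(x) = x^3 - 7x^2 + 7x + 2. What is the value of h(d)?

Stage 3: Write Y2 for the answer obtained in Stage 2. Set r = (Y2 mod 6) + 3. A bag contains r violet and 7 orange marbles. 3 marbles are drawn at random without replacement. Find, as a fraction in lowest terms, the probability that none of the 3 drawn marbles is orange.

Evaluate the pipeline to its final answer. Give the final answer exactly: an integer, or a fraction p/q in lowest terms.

8/65

Stage 1: total draws C(16,3) = 560; favorable C(4,1)*C(12,2) = 264; P = 33/70; answer 33/70
Stage 2: Y1 = 33/70; threaded value p + q = 103; d = -15; 1*(-15)^3 - 7*(-15)^2 + 7*(-15)^1 + 2 = (-3375) + (-1575) + (-105) + (2) = -5053; answer -5053
Stage 3: Y2 = -5053; r = 8; total draws C(15,3) = 455; favorable C(8,3) = 56; P = 8/65; answer 8/65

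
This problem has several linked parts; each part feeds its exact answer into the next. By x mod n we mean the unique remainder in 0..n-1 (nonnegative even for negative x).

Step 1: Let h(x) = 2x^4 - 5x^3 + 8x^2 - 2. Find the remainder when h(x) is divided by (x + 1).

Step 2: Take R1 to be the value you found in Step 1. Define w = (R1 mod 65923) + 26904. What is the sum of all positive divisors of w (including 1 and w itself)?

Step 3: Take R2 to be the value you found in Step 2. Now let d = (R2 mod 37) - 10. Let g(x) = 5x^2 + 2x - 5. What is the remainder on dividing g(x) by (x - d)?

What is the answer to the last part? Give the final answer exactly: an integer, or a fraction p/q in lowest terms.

Step 1: remainder = value at the root: 2*(-1)^4 - 5*(-1)^3 + 8*(-1)^2 - 2 = (2) + (5) + (8) + (-2) = 13; answer 13
Step 2: R1 = 13; w = 26917; 26917 = 11 * 2447; sigma = (1 + 11) * (1 + 2447) = 12 * 2448 = 29376; answer 29376
Step 3: R2 = 29376; d = 25; remainder = value at the root: 5*(25)^2 + 2*(25)^1 - 5 = (3125) + (50) + (-5) = 3170; answer 3170

3170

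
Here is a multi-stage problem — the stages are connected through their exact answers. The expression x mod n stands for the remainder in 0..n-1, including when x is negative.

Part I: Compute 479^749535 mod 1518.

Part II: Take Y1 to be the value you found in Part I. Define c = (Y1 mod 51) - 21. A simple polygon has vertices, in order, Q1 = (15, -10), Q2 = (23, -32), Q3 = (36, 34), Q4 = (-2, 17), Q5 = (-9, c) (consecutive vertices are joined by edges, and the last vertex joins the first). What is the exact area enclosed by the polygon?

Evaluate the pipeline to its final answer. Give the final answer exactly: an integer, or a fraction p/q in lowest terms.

2675/2

Part I: squarings mod 1518: 479^1=479, 479^2=223, 479^4=1153, 479^8=1159, 479^16=1369, 479^32=949, 479^64=427, 479^128=169, 479^256=1237, 479^512=25, 479^1024=625, 479^2048=499, 479^4096=49, 479^8192=883, 479^16384=955, 479^32768=1225, 479^65536=841, 479^131072=1411, 479^262144=823, 479^524288=301; 479^749535 = 479^1 * 479^2 * 479^4 * 479^8 * 479^16 * 479^64 * 479^128 * 479^256 * 479^512 * 479^1024 * 479^2048 * 479^8192 * 479^16384 * 479^65536 * 479^131072 * 479^524288 = 527 (mod 1518); answer 527
Part II: Y1 = 527; c = -4; cross terms: (15*-32 - 23*-10)=-250, (23*34 - 36*-32)=1934, (36*17 - -2*34)=680, (-2*-4 - -9*17)=161, (-9*-10 - 15*-4)=150; twice the area = |2675| = 2675; area = 2675/2; answer 2675/2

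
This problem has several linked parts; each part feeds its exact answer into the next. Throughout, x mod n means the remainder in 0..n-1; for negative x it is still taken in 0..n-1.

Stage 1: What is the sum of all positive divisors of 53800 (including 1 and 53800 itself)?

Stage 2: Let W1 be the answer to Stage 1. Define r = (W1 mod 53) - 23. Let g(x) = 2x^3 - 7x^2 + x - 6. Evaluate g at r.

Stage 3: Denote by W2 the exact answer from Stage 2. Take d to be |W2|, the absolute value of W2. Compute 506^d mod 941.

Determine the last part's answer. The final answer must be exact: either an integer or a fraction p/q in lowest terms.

Stage 1: 53800 = 2^3 * 5^2 * 269; sigma = (1 + 2 + 4 + 8) * (1 + 5 + 25) * (1 + 269) = 15 * 31 * 270 = 125550; answer 125550
Stage 2: W1 = 125550; r = 23; 2*(23)^3 - 7*(23)^2 + 1*(23)^1 - 6 = (24334) + (-3703) + (23) + (-6) = 20648; answer 20648
Stage 3: W2 = 20648; d = 20648; squarings mod 941: 506^1=506, 506^2=84, 506^4=469, 506^8=708, 506^16=652, 506^32=713, 506^64=229, 506^128=686, 506^256=96, 506^512=747, 506^1024=937, 506^2048=16, 506^4096=256, 506^8192=607, 506^16384=518; 506^20648 = 506^8 * 506^32 * 506^128 * 506^4096 * 506^16384 = 714 (mod 941); answer 714

714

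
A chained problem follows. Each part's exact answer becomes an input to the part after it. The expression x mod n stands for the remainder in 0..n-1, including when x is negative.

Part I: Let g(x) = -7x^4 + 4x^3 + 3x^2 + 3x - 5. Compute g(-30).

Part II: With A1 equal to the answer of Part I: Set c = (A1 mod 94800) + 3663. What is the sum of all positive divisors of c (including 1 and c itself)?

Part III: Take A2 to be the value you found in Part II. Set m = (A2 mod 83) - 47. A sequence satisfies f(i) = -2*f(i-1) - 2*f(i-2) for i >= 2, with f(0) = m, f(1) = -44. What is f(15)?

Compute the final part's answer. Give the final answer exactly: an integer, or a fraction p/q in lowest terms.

Part I: -7*(-30)^4 + 4*(-30)^3 + 3*(-30)^2 + 3*(-30)^1 - 5 = (-5670000) + (-108000) + (2700) + (-90) + (-5) = -5775395; answer -5775395
Part II: A1 = -5775395; c = 11068; 11068 = 2^2 * 2767; sigma = (1 + 2 + 4) * (1 + 2767) = 7 * 2768 = 19376; answer 19376
Part III: A2 = 19376; m = -10; f(2) = -2*(-44) - 2*(-10) = 108; iterating: f(2)=108, f(3)=-128, f(4)=40, f(5)=176, f(6)=-432, f(7)=512, f(8)=-160, f(9)=-704, f(10)=1728, f(11)=-2048, f(12)=640, f(13)=2816, f(14)=-6912, f(15)=8192; answer 8192

8192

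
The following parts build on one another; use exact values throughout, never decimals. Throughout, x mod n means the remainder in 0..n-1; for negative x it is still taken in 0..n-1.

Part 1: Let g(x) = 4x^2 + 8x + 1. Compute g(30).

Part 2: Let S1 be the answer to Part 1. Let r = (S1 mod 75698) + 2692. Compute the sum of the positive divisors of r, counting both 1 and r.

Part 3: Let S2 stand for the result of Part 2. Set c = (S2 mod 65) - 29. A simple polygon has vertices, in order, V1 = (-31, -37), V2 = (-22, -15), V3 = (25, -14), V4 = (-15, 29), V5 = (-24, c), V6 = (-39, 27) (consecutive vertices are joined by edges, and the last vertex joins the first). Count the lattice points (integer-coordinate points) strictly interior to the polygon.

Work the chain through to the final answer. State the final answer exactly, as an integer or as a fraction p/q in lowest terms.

Part 1: 4*(30)^2 + 8*(30)^1 + 1 = (3600) + (240) + (1) = 3841; answer 3841
Part 2: S1 = 3841; r = 6533; 6533 = 47 * 139; sigma = (1 + 47) * (1 + 139) = 48 * 140 = 6720; answer 6720
Part 3: S2 = 6720; c = -4; cross terms: (-31*-15 - -22*-37)=-349, (-22*-14 - 25*-15)=683, (25*29 - -15*-14)=515, (-15*-4 - -24*29)=756, (-24*27 - -39*-4)=-804, (-39*-37 - -31*27)=2280; twice the area = |3081| = 3081; area = 3081/2; boundary points = 1 + 1 + 1 + 3 + 1 + 8 = 15; strictly interior points = area - boundary/2 + 1 = 1534; answer 1534

1534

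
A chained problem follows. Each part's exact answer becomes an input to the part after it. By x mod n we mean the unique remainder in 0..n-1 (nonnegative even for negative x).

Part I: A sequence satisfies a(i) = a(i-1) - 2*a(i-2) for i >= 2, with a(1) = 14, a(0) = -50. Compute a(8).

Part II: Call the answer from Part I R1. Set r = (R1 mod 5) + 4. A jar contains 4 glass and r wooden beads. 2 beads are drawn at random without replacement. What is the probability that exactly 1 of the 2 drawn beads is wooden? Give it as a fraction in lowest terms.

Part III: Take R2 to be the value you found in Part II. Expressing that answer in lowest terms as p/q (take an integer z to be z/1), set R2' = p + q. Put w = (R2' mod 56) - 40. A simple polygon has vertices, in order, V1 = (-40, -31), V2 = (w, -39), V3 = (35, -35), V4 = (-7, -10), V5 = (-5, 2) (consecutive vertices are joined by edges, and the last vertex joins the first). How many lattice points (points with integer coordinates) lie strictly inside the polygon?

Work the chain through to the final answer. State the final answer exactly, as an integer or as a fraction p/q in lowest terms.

1273

Part I: a(2) = 1*(14) - 2*(-50) = 114; iterating: a(2)=114, a(3)=86, a(4)=-142, a(5)=-314, a(6)=-30, a(7)=598, a(8)=658; answer 658
Part II: R1 = 658; r = 7; total draws C(11,2) = 55; favorable C(7,1)*C(4,1) = 28; P = 28/55; answer 28/55
Part III: R2 = 28/55; threaded value p + q = 83; w = -13; cross terms: (-40*-39 - -13*-31)=1157, (-13*-35 - 35*-39)=1820, (35*-10 - -7*-35)=-595, (-7*2 - -5*-10)=-64, (-5*-31 - -40*2)=235; twice the area = |2553| = 2553; area = 2553/2; boundary points = 1 + 4 + 1 + 2 + 1 = 9; strictly interior points = area - boundary/2 + 1 = 1273; answer 1273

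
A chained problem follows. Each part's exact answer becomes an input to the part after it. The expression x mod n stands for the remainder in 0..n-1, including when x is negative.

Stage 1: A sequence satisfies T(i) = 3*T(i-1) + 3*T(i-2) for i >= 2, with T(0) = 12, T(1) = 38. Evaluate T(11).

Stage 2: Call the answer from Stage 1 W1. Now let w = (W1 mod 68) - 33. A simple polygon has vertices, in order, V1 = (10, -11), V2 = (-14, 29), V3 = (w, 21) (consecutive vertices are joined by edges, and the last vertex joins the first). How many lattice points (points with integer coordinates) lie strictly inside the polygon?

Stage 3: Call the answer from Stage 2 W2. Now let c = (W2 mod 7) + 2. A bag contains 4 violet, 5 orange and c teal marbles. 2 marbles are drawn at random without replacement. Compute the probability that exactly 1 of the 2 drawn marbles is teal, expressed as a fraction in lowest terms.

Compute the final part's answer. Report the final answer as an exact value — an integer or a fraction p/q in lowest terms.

Stage 1: T(2) = 3*(38) + 3*(12) = 150; iterating: T(2)=150, T(3)=564, T(4)=2142, T(5)=8118, T(6)=30780, T(7)=116694, T(8)=442422, T(9)=1677348, T(10)=6359310, T(11)=24109974; answer 24109974
Stage 2: W1 = 24109974; w = -3; cross terms: (10*29 - -14*-11)=136, (-14*21 - -3*29)=-207, (-3*-11 - 10*21)=-177; twice the area = |-248| = 248; area = 124; boundary points = 8 + 1 + 1 = 10; strictly interior points = area - boundary/2 + 1 = 120; answer 120
Stage 3: W2 = 120; c = 3; total draws C(12,2) = 66; favorable C(3,1)*C(9,1) = 27; P = 9/22; answer 9/22

9/22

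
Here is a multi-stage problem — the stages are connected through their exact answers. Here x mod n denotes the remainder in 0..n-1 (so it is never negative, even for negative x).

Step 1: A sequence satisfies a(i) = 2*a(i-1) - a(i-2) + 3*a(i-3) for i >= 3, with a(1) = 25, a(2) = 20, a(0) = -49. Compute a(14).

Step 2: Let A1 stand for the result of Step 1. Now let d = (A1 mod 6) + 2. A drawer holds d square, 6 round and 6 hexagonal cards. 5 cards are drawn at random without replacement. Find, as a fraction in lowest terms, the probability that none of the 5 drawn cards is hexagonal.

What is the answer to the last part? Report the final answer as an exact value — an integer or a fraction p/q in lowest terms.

143/1292

Step 1: a(3) = 2*(20) - 1*(25) + 3*(-49) = -132; iterating: a(3)=-132, a(4)=-209, a(5)=-226, a(6)=-639, a(7)=-1679, a(8)=-3397, a(9)=-7032, a(10)=-15704, a(11)=-34567, a(12)=-74526, a(13)=-161597, a(14)=-352369; answer -352369
Step 2: A1 = -352369; d = 7; total draws C(19,5) = 11628; favorable C(13,5) = 1287; P = 143/1292; answer 143/1292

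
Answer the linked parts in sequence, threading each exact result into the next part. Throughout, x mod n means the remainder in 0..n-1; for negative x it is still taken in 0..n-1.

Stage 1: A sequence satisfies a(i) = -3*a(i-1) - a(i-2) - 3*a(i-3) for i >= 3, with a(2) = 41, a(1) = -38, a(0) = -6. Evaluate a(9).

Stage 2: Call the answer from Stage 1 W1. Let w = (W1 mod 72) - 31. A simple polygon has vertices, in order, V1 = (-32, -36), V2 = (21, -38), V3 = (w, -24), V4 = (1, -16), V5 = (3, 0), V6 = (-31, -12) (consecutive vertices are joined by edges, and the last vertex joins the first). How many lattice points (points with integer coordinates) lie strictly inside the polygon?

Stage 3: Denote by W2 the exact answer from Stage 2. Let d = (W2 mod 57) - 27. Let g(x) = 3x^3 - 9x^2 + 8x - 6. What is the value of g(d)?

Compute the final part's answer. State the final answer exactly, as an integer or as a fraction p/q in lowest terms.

10106

Stage 1: a(3) = -3*(41) - 1*(-38) - 3*(-6) = -67; iterating: a(3)=-67, a(4)=274, a(5)=-878, a(6)=2561, a(7)=-7627, a(8)=22954, a(9)=-68918; answer -68918
Stage 2: W1 = -68918; w = 27; cross terms: (-32*-38 - 21*-36)=1972, (21*-24 - 27*-38)=522, (27*-16 - 1*-24)=-408, (1*0 - 3*-16)=48, (3*-12 - -31*0)=-36, (-31*-36 - -32*-12)=732; twice the area = |2830| = 2830; area = 1415; boundary points = 1 + 2 + 2 + 2 + 2 + 1 = 10; strictly interior points = area - boundary/2 + 1 = 1411; answer 1411
Stage 3: W2 = 1411; d = 16; 3*(16)^3 - 9*(16)^2 + 8*(16)^1 - 6 = (12288) + (-2304) + (128) + (-6) = 10106; answer 10106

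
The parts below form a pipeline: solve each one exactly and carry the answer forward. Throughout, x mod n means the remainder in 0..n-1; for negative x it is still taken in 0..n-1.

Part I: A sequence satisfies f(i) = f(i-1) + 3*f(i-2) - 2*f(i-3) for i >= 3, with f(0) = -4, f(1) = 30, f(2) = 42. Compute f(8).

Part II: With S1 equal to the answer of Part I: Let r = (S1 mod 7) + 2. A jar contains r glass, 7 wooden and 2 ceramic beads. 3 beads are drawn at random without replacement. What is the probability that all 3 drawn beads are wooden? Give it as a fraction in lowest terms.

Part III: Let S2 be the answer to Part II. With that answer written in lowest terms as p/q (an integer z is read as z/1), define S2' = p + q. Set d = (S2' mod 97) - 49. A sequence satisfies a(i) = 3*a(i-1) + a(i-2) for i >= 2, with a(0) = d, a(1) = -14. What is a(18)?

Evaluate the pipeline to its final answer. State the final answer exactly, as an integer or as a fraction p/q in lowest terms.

Part I: f(3) = 1*(42) + 3*(30) - 2*(-4) = 140; iterating: f(3)=140, f(4)=206, f(5)=542, f(6)=880, f(7)=2094, f(8)=3650; answer 3650
Part II: S1 = 3650; r = 5; total draws C(14,3) = 364; favorable C(7,3) = 35; P = 5/52; answer 5/52
Part III: S2 = 5/52; threaded value p + q = 57; d = 8; a(2) = 3*(-14) + 1*(8) = -34; iterating: a(2)=-34, a(3)=-116, a(4)=-382, a(5)=-1262, a(6)=-4168, a(7)=-13766, a(8)=-45466, a(9)=-150164, a(10)=-495958, a(11)=-1638038, a(12)=-5410072, a(13)=-17868254, a(14)=-59014834, a(15)=-194912756, a(16)=-643753102, a(17)=-2126172062, a(18)=-7022269288; answer -7022269288

-7022269288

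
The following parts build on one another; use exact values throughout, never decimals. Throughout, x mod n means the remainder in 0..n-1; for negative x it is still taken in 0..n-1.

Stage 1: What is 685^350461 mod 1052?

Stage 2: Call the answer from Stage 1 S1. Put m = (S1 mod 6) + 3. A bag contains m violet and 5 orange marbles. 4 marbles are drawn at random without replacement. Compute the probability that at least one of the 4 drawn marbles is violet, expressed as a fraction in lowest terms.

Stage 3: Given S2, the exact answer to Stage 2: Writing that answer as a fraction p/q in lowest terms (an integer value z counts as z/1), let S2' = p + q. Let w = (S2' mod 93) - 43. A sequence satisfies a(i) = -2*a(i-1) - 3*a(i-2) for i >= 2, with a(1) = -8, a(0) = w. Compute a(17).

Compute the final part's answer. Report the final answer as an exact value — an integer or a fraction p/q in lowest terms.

-178712

Stage 1: squarings mod 1052: 685^1=685, 685^2=33, 685^4=37, 685^8=317, 685^16=549, 685^32=529, 685^64=9, 685^128=81, 685^256=249, 685^512=985, 685^1024=281, 685^2048=61, 685^4096=565, 685^8192=469, 685^16384=93, 685^32768=233, 685^65536=637, 685^131072=749, 685^262144=285; 685^350461 = 685^1 * 685^4 * 685^8 * 685^16 * 685^32 * 685^64 * 685^128 * 685^2048 * 685^4096 * 685^16384 * 685^65536 * 685^262144 = 941 (mod 1052); answer 941
Stage 2: S1 = 941; m = 8; total draws C(13,4) = 715; complement C(5,4) = 5; favorable 715 - 5 = 710; P = 142/143; answer 142/143
Stage 3: S2 = 142/143; threaded value p + q = 285; w = -37; a(2) = -2*(-8) - 3*(-37) = 127; iterating: a(2)=127, a(3)=-230, a(4)=79, a(5)=532, a(6)=-1301, a(7)=1006, a(8)=1891, a(9)=-6800, a(10)=7927, a(11)=4546, a(12)=-32873, a(13)=52108, a(14)=-5597, a(15)=-145130, a(16)=307051, a(17)=-178712; answer -178712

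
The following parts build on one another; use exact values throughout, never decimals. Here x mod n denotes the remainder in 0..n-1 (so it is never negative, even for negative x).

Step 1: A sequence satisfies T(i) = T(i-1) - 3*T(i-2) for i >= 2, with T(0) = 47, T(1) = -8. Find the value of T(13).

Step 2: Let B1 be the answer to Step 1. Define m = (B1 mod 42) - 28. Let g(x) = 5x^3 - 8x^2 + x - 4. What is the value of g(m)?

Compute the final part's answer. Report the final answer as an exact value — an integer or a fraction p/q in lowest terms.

7496

Step 1: T(2) = 1*(-8) - 3*(47) = -149; iterating: T(2)=-149, T(3)=-125, T(4)=322, T(5)=697, T(6)=-269, T(7)=-2360, T(8)=-1553, T(9)=5527, T(10)=10186, T(11)=-6395, T(12)=-36953, T(13)=-17768; answer -17768
Step 2: B1 = -17768; m = 12; 5*(12)^3 - 8*(12)^2 + 1*(12)^1 - 4 = (8640) + (-1152) + (12) + (-4) = 7496; answer 7496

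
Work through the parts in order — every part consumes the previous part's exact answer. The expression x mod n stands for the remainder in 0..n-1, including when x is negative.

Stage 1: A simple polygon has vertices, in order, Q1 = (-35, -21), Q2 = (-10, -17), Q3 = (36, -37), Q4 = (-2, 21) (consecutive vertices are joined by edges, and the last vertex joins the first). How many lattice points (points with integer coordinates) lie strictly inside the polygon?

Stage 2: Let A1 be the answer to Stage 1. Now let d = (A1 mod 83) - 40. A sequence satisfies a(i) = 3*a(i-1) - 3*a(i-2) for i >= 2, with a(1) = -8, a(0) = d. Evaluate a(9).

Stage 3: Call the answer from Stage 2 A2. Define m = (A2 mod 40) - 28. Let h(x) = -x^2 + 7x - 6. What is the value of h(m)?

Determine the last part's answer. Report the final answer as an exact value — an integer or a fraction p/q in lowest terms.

-84

Stage 1: cross terms: (-35*-17 - -10*-21)=385, (-10*-37 - 36*-17)=982, (36*21 - -2*-37)=682, (-2*-21 - -35*21)=777; twice the area = |2826| = 2826; area = 1413; boundary points = 1 + 2 + 2 + 3 = 8; strictly interior points = area - boundary/2 + 1 = 1410; answer 1410
Stage 2: A1 = 1410; d = 42; a(2) = 3*(-8) - 3*(42) = -150; iterating: a(2)=-150, a(3)=-426, a(4)=-828, a(5)=-1206, a(6)=-1134, a(7)=216, a(8)=4050, a(9)=11502; answer 11502
Stage 3: A2 = 11502; m = -6; -1*(-6)^2 + 7*(-6)^1 - 6 = (-36) + (-42) + (-6) = -84; answer -84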